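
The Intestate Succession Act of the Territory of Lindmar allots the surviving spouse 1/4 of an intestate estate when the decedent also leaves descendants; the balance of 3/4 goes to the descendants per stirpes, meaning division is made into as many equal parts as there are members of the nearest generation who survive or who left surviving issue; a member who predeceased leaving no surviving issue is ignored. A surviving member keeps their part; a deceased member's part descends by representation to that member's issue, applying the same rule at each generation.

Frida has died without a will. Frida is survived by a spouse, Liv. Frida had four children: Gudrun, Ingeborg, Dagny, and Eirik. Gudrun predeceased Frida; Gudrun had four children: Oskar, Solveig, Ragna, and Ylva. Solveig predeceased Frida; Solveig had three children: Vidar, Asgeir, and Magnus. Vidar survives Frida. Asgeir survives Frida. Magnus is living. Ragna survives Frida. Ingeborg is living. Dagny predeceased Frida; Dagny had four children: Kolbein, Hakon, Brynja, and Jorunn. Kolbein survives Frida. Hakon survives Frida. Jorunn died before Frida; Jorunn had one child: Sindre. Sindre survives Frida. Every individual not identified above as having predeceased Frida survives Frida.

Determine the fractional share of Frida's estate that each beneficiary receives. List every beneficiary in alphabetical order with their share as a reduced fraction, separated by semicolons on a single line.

Asgeir 1/64; Brynja 3/64; Eirik 3/16; Hakon 3/64; Ingeborg 3/16; Kolbein 3/64; Liv 1/4; Magnus 1/64; Oskar 3/64; Ragna 3/64; Sindre 3/64; Vidar 1/64; Ylva 3/64

Liv, as surviving spouse, takes 1/4.
The remaining 3/4 passes to Frida's descendants per stirpes.
The 3/4 is divided into 4 equal shares of 3/16 among Gudrun, Ingeborg, Dagny, Eirik.
Gudrun predeceased; the 3/16 allotted to Gudrun's branch passes to Gudrun's issue by representation.
The 3/16 is divided into 4 equal shares of 3/64 among Oskar, Solveig, Ragna, Ylva.
Oskar is living and takes 3/64.
Solveig predeceased; the 3/64 allotted to Solveig's branch passes to Solveig's issue by representation.
The 3/64 is divided into 3 equal shares of 1/64 among Vidar, Asgeir, Magnus.
Vidar is living and takes 1/64.
Asgeir is living and takes 1/64.
Magnus is living and takes 1/64.
Ragna is living and takes 3/64.
Ylva is living and takes 3/64.
Ingeborg is living and takes 3/16.
Dagny predeceased; the 3/16 allotted to Dagny's branch passes to Dagny's issue by representation.
The 3/16 is divided into 4 equal shares of 3/64 among Kolbein, Hakon, Brynja, Jorunn.
Kolbein is living and takes 3/64.
Hakon is living and takes 3/64.
Brynja is living and takes 3/64.
Jorunn predeceased; the 3/64 allotted to Jorunn's branch passes to Jorunn's issue by representation.
Sindre is the sole taker at this level and receives the full 3/64.
Eirik is living and takes 3/16.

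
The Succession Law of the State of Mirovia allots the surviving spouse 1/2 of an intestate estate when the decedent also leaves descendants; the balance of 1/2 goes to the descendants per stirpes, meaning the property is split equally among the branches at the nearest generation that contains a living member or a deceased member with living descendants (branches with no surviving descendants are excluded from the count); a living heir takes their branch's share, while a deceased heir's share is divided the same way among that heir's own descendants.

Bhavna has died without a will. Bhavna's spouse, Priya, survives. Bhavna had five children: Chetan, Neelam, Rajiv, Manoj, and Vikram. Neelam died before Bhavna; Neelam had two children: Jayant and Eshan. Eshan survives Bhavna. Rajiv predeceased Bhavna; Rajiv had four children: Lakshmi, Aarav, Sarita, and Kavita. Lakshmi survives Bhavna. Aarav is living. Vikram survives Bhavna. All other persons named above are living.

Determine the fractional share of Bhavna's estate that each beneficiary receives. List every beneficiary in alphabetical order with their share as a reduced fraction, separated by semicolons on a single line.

Priya, as surviving spouse, takes 1/2.
The remaining 1/2 passes to Bhavna's descendants per stirpes.
The 1/2 is divided into 5 equal shares of 1/10 among Chetan, Neelam, Rajiv, Manoj, Vikram.
Chetan is living and takes 1/10.
Neelam predeceased; the 1/10 allotted to Neelam's branch passes to Neelam's issue by representation.
The 1/10 is divided into 2 equal shares of 1/20 among Jayant, Eshan.
Jayant is living and takes 1/20.
Eshan is living and takes 1/20.
Rajiv predeceased; the 1/10 allotted to Rajiv's branch passes to Rajiv's issue by representation.
The 1/10 is divided into 4 equal shares of 1/40 among Lakshmi, Aarav, Sarita, Kavita.
Lakshmi is living and takes 1/40.
Aarav is living and takes 1/40.
Sarita is living and takes 1/40.
Kavita is living and takes 1/40.
Manoj is living and takes 1/10.
Vikram is living and takes 1/10.

Aarav 1/40; Chetan 1/10; Eshan 1/20; Jayant 1/20; Kavita 1/40; Lakshmi 1/40; Manoj 1/10; Priya 1/2; Sarita 1/40; Vikram 1/10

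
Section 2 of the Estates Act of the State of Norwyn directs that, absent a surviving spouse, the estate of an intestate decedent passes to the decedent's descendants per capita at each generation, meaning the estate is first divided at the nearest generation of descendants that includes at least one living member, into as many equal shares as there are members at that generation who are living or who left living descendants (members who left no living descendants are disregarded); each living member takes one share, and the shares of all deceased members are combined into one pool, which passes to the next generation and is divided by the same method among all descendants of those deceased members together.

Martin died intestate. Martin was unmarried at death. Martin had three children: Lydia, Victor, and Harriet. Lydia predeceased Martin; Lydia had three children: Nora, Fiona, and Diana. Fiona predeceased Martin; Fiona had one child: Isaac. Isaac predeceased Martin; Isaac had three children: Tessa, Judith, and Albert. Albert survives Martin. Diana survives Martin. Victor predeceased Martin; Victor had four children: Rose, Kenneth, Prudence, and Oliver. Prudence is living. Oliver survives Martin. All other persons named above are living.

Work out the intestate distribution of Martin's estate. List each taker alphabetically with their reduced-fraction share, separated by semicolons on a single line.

There is no surviving spouse, so the entire estate passes to Martin's descendants per capita at each generation.
At generation 1 (Lydia, Victor, Harriet) there are 3 shares of (1)/3 = 1/3 each.
Living: Harriet — each takes 1/3.
Deceased: Lydia and Victor. Their combined 2/3 is pooled and carried to generation 2.
At generation 2 (Nora, Fiona, Diana, Rose, Kenneth, Prudence, Oliver) there are 7 shares of (2/3)/7 = 2/21 each.
Living: Nora, Diana, Rose, Kenneth, Prudence, and Oliver — each takes 2/21.
Deceased: Fiona. That 2/21 share is carried to generation 3.
At generation 3 (Isaac) there are 1 shares of (2/21)/1 = 2/21 each.
Deceased: Isaac. That 2/21 share is carried to generation 4.
At generation 4 (Tessa, Judith, Albert) there are 3 shares of (2/21)/3 = 2/63 each.
Living: Tessa, Judith, and Albert — each takes 2/63.

Albert 2/63; Diana 2/21; Harriet 1/3; Judith 2/63; Kenneth 2/21; Nora 2/21; Oliver 2/21; Prudence 2/21; Rose 2/21; Tessa 2/63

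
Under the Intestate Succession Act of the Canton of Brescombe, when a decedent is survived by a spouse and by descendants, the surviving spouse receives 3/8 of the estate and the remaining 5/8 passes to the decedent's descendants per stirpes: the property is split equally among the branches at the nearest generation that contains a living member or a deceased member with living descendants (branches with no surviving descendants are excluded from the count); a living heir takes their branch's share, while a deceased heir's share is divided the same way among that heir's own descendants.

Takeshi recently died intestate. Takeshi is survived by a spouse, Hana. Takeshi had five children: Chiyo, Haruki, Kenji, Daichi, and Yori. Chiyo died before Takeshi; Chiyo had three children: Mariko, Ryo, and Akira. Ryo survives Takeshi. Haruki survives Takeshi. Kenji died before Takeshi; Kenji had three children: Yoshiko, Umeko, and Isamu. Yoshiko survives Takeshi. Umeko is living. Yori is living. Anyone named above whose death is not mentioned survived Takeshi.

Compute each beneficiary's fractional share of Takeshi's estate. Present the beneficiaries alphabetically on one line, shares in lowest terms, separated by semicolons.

Hana, as surviving spouse, takes 3/8.
The remaining 5/8 passes to Takeshi's descendants per stirpes.
The 5/8 is divided into 5 equal shares of 1/8 among Chiyo, Haruki, Kenji, Daichi, Yori.
Chiyo predeceased; the 1/8 allotted to Chiyo's branch passes to Chiyo's issue by representation.
The 1/8 is divided into 3 equal shares of 1/24 among Mariko, Ryo, Akira.
Mariko is living and takes 1/24.
Ryo is living and takes 1/24.
Akira is living and takes 1/24.
Haruki is living and takes 1/8.
Kenji predeceased; the 1/8 allotted to Kenji's branch passes to Kenji's issue by representation.
The 1/8 is divided into 3 equal shares of 1/24 among Yoshiko, Umeko, Isamu.
Yoshiko is living and takes 1/24.
Umeko is living and takes 1/24.
Isamu is living and takes 1/24.
Daichi is living and takes 1/8.
Yori is living and takes 1/8.

Akira 1/24; Daichi 1/8; Hana 3/8; Haruki 1/8; Isamu 1/24; Mariko 1/24; Ryo 1/24; Umeko 1/24; Yori 1/8; Yoshiko 1/24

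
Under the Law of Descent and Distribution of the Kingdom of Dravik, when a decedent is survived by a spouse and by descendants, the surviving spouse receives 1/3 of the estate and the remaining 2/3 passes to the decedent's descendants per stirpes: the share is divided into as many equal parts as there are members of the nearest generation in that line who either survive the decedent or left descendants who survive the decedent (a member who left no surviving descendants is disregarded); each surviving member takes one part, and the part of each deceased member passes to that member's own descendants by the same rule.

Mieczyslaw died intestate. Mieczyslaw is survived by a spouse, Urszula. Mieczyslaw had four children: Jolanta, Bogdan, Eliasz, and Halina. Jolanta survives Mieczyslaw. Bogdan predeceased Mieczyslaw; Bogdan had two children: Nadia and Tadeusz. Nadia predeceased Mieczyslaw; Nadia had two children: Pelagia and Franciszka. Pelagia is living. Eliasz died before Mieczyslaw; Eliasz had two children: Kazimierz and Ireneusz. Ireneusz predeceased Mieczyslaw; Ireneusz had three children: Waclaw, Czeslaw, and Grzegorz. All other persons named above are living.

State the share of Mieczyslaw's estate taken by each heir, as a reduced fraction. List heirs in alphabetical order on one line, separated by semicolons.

Urszula, as surviving spouse, takes 1/3.
The remaining 2/3 passes to Mieczyslaw's descendants per stirpes.
The 2/3 is divided into 4 equal shares of 1/6 among Jolanta, Bogdan, Eliasz, Halina.
Jolanta is living and takes 1/6.
Bogdan predeceased; the 1/6 allotted to Bogdan's branch passes to Bogdan's issue by representation.
The 1/6 is divided into 2 equal shares of 1/12 among Nadia, Tadeusz.
Nadia predeceased; the 1/12 allotted to Nadia's branch passes to Nadia's issue by representation.
The 1/12 is divided into 2 equal shares of 1/24 among Pelagia, Franciszka.
Pelagia is living and takes 1/24.
Franciszka is living and takes 1/24.
Tadeusz is living and takes 1/12.
Eliasz predeceased; the 1/6 allotted to Eliasz's branch passes to Eliasz's issue by representation.
The 1/6 is divided into 2 equal shares of 1/12 among Kazimierz, Ireneusz.
Kazimierz is living and takes 1/12.
Ireneusz predeceased; the 1/12 allotted to Ireneusz's branch passes to Ireneusz's issue by representation.
The 1/12 is divided into 3 equal shares of 1/36 among Waclaw, Czeslaw, Grzegorz.
Waclaw is living and takes 1/36.
Czeslaw is living and takes 1/36.
Grzegorz is living and takes 1/36.
Halina is living and takes 1/6.

Czeslaw 1/36; Franciszka 1/24; Grzegorz 1/36; Halina 1/6; Jolanta 1/6; Kazimierz 1/12; Pelagia 1/24; Tadeusz 1/12; Urszula 1/3; Waclaw 1/36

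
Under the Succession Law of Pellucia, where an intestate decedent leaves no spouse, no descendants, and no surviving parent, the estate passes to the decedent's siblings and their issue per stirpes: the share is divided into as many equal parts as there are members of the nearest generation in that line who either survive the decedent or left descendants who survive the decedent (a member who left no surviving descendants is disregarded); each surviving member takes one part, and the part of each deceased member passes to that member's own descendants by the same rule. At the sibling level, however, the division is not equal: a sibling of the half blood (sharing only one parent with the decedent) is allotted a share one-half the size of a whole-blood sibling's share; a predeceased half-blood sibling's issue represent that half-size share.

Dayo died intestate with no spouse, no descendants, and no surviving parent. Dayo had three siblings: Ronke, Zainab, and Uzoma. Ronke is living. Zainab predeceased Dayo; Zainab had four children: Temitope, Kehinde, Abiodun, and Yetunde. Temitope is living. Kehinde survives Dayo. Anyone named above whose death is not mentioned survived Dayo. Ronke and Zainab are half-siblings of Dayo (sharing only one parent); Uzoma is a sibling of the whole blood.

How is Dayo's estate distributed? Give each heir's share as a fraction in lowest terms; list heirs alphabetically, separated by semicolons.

No spouse, descendants, or parent survives, so the estate passes to Dayo's siblings per stirpes.
Half-blood siblings count for one-half the weight of whole-blood siblings at the initial division.
Dividing 1 in proportion to weights (total weight 2): Ronke (weight 1/2) → 1/4; Zainab (weight 1/2) → 1/4; Uzoma (weight 1) → 1/2.
Ronke is living and takes 1/4.
Zainab predeceased; the 1/4 allotted to Zainab's branch passes to Zainab's issue by representation.
The 1/4 is divided into 4 equal shares of 1/16 among Temitope, Kehinde, Abiodun, Yetunde.
Temitope is living and takes 1/16.
Kehinde is living and takes 1/16.
Abiodun is living and takes 1/16.
Yetunde is living and takes 1/16.
Uzoma is living and takes 1/2.

Abiodun 1/16; Kehinde 1/16; Ronke 1/4; Temitope 1/16; Uzoma 1/2; Yetunde 1/16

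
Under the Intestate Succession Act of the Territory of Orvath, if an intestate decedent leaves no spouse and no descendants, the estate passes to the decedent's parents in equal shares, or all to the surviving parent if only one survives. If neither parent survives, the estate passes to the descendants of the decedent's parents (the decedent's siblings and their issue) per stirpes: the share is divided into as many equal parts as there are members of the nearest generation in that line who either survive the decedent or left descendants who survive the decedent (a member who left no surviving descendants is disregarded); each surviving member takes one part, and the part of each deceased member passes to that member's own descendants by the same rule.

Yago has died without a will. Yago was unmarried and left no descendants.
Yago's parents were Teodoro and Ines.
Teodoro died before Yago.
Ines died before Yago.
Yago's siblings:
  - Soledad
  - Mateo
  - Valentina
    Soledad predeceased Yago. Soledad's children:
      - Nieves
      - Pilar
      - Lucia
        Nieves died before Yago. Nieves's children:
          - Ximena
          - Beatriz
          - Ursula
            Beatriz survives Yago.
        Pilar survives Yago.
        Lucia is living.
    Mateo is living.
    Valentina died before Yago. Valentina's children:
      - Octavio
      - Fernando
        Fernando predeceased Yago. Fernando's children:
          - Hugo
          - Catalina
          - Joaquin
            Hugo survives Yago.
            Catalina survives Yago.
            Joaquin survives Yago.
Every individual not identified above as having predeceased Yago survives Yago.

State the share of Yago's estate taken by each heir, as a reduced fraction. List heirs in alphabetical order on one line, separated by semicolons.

Beatriz 1/27; Catalina 1/18; Hugo 1/18; Joaquin 1/18; Lucia 1/9; Mateo 1/3; Octavio 1/6; Pilar 1/9; Ursula 1/27; Ximena 1/27

Neither parent survives and there are no descendants, so the estate passes to Yago's siblings and their issue per stirpes.
The estate is divided into 3 equal shares of 1/3 among Soledad, Mateo, Valentina.
Soledad predeceased; the 1/3 allotted to Soledad's branch passes to Soledad's issue by representation.
The 1/3 is divided into 3 equal shares of 1/9 among Nieves, Pilar, Lucia.
Nieves predeceased; the 1/9 allotted to Nieves's branch passes to Nieves's issue by representation.
The 1/9 is divided into 3 equal shares of 1/27 among Ximena, Beatriz, Ursula.
Ximena is living and takes 1/27.
Beatriz is living and takes 1/27.
Ursula is living and takes 1/27.
Pilar is living and takes 1/9.
Lucia is living and takes 1/9.
Mateo is living and takes 1/3.
Valentina predeceased; the 1/3 allotted to Valentina's branch passes to Valentina's issue by representation.
The 1/3 is divided into 2 equal shares of 1/6 among Octavio, Fernando.
Octavio is living and takes 1/6.
Fernando predeceased; the 1/6 allotted to Fernando's branch passes to Fernando's issue by representation.
The 1/6 is divided into 3 equal shares of 1/18 among Hugo, Catalina, Joaquin.
Hugo is living and takes 1/18.
Catalina is living and takes 1/18.
Joaquin is living and takes 1/18.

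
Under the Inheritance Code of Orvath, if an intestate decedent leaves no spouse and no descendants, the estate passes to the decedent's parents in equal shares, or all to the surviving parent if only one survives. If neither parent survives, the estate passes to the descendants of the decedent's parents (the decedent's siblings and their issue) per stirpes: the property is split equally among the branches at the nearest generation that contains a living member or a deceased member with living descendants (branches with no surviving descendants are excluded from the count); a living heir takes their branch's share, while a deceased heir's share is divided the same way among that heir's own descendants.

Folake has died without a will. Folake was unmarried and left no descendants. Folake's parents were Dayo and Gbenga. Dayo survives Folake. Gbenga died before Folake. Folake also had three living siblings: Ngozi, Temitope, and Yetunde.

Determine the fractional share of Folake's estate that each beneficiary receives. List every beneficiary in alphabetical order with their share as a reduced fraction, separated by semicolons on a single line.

Dayo 1

Only one parent, Dayo, survives, so Dayo takes the entire estate. The siblings take nothing because a surviving parent has priority.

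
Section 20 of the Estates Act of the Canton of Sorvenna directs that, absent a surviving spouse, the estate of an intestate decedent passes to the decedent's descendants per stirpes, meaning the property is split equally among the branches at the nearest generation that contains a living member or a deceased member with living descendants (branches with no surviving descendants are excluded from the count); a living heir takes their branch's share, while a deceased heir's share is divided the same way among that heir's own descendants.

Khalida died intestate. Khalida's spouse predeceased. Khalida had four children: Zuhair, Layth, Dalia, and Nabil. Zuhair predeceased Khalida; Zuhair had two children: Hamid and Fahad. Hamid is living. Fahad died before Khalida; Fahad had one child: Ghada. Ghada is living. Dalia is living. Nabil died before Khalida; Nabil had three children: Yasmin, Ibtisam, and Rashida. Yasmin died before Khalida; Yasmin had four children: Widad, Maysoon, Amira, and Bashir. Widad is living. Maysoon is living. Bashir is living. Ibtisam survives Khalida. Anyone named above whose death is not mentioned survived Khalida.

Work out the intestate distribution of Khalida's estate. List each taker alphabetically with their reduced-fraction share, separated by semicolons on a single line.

There is no surviving spouse, so the entire estate passes to Khalida's descendants per stirpes.
The estate is divided into 4 equal shares of 1/4 among Zuhair, Layth, Dalia, Nabil.
Zuhair predeceased; the 1/4 allotted to Zuhair's branch passes to Zuhair's issue by representation.
The 1/4 is divided into 2 equal shares of 1/8 among Hamid, Fahad.
Hamid is living and takes 1/8.
Fahad predeceased; the 1/8 allotted to Fahad's branch passes to Fahad's issue by representation.
Ghada is the sole taker at this level and receives the full 1/8.
Layth is living and takes 1/4.
Dalia is living and takes 1/4.
Nabil predeceased; the 1/4 allotted to Nabil's branch passes to Nabil's issue by representation.
The 1/4 is divided into 3 equal shares of 1/12 among Yasmin, Ibtisam, Rashida.
Yasmin predeceased; the 1/12 allotted to Yasmin's branch passes to Yasmin's issue by representation.
The 1/12 is divided into 4 equal shares of 1/48 among Widad, Maysoon, Amira, Bashir.
Widad is living and takes 1/48.
Maysoon is living and takes 1/48.
Amira is living and takes 1/48.
Bashir is living and takes 1/48.
Ibtisam is living and takes 1/12.
Rashida is living and takes 1/12.

Amira 1/48; Bashir 1/48; Dalia 1/4; Ghada 1/8; Hamid 1/8; Ibtisam 1/12; Layth 1/4; Maysoon 1/48; Rashida 1/12; Widad 1/48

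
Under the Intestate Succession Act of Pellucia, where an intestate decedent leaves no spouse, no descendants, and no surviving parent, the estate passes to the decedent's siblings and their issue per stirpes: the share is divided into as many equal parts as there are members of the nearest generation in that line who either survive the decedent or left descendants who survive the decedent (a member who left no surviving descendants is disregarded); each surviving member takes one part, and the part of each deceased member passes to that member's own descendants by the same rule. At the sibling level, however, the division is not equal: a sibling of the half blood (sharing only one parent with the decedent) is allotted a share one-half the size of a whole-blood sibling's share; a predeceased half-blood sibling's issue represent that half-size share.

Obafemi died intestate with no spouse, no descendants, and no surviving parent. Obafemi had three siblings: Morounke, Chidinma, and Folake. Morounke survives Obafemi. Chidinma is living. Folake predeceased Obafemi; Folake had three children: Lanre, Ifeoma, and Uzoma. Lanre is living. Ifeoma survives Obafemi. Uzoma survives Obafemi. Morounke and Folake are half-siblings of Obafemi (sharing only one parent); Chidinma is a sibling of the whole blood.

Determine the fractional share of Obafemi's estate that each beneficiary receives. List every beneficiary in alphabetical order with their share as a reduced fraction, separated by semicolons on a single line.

Chidinma 1/2; Ifeoma 1/12; Lanre 1/12; Morounke 1/4; Uzoma 1/12

No spouse, descendants, or parent survives, so the estate passes to Obafemi's siblings per stirpes.
Half-blood siblings count for one-half the weight of whole-blood siblings at the initial division.
Dividing 1 in proportion to weights (total weight 2): Morounke (weight 1/2) → 1/4; Chidinma (weight 1) → 1/2; Folake (weight 1/2) → 1/4.
Morounke is living and takes 1/4.
Chidinma is living and takes 1/2.
Folake predeceased; the 1/4 allotted to Folake's branch passes to Folake's issue by representation.
The 1/4 is divided into 3 equal shares of 1/12 among Lanre, Ifeoma, Uzoma.
Lanre is living and takes 1/12.
Ifeoma is living and takes 1/12.
Uzoma is living and takes 1/12.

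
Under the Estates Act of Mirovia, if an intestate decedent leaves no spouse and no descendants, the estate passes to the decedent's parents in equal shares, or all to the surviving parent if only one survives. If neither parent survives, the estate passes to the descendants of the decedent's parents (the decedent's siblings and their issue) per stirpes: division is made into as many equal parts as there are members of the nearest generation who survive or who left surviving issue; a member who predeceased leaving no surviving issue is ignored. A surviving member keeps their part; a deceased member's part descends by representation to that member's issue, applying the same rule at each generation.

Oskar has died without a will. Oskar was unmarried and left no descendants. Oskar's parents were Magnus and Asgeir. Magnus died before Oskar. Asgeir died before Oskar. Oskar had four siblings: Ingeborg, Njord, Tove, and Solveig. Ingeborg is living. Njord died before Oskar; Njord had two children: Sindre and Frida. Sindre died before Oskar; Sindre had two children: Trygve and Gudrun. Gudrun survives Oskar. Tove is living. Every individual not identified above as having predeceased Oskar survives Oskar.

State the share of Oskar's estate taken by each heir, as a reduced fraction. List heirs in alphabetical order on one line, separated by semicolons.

Frida 1/8; Gudrun 1/16; Ingeborg 1/4; Solveig 1/4; Tove 1/4; Trygve 1/16

Neither parent survives and there are no descendants, so the estate passes to Oskar's siblings and their issue per stirpes.
The estate is divided into 4 equal shares of 1/4 among Ingeborg, Njord, Tove, Solveig.
Ingeborg is living and takes 1/4.
Njord predeceased; the 1/4 allotted to Njord's branch passes to Njord's issue by representation.
The 1/4 is divided into 2 equal shares of 1/8 among Sindre, Frida.
Sindre predeceased; the 1/8 allotted to Sindre's branch passes to Sindre's issue by representation.
The 1/8 is divided into 2 equal shares of 1/16 among Trygve, Gudrun.
Trygve is living and takes 1/16.
Gudrun is living and takes 1/16.
Frida is living and takes 1/8.
Tove is living and takes 1/4.
Solveig is living and takes 1/4.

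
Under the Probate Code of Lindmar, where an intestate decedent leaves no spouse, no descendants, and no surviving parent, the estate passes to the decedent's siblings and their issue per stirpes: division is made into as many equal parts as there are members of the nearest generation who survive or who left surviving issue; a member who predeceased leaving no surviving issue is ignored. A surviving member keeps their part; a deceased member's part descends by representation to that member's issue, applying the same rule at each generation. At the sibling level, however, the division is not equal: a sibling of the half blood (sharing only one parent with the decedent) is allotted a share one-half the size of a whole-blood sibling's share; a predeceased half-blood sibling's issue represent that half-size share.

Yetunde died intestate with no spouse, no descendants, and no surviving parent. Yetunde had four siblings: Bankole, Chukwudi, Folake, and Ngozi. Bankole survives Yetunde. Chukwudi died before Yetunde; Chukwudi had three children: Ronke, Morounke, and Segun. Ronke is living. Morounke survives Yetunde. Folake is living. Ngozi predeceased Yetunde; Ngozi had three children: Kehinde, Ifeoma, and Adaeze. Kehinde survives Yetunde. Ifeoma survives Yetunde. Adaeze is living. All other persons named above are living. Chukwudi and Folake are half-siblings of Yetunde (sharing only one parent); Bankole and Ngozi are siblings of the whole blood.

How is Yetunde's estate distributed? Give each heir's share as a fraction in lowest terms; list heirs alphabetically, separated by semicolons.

No spouse, descendants, or parent survives, so the estate passes to Yetunde's siblings per stirpes.
Half-blood siblings count for one-half the weight of whole-blood siblings at the initial division.
Dividing 1 in proportion to weights (total weight 3): Bankole (weight 1) → 1/3; Chukwudi (weight 1/2) → 1/6; Folake (weight 1/2) → 1/6; Ngozi (weight 1) → 1/3.
Bankole is living and takes 1/3.
Chukwudi predeceased; the 1/6 allotted to Chukwudi's branch passes to Chukwudi's issue by representation.
The 1/6 is divided into 3 equal shares of 1/18 among Ronke, Morounke, Segun.
Ronke is living and takes 1/18.
Morounke is living and takes 1/18.
Segun is living and takes 1/18.
Folake is living and takes 1/6.
Ngozi predeceased; the 1/3 allotted to Ngozi's branch passes to Ngozi's issue by representation.
The 1/3 is divided into 3 equal shares of 1/9 among Kehinde, Ifeoma, Adaeze.
Kehinde is living and takes 1/9.
Ifeoma is living and takes 1/9.
Adaeze is living and takes 1/9.

Adaeze 1/9; Bankole 1/3; Folake 1/6; Ifeoma 1/9; Kehinde 1/9; Morounke 1/18; Ronke 1/18; Segun 1/18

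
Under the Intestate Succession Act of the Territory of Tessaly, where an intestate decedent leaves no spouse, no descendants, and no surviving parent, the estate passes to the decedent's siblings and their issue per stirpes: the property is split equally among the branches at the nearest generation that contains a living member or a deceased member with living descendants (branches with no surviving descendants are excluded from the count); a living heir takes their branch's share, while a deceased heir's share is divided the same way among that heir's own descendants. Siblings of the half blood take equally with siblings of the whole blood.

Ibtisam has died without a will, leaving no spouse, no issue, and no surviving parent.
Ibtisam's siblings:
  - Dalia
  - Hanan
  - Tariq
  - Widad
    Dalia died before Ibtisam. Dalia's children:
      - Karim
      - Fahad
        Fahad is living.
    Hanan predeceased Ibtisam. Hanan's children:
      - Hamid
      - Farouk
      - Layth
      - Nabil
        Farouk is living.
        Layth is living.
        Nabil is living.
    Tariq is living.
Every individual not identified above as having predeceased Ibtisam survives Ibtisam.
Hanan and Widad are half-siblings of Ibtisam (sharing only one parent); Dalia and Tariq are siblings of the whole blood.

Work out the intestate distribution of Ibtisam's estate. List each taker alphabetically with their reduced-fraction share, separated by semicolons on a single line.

Fahad 1/8; Farouk 1/16; Hamid 1/16; Karim 1/8; Layth 1/16; Nabil 1/16; Tariq 1/4; Widad 1/4

No spouse, descendants, or parent survives, so the estate passes to Ibtisam's siblings per stirpes.
Half-blood and whole-blood siblings take equally under the stated rule.
The estate is divided into 4 equal shares of 1/4 among Dalia, Hanan, Tariq, Widad.
Dalia predeceased; the 1/4 allotted to Dalia's branch passes to Dalia's issue by representation.
The 1/4 is divided into 2 equal shares of 1/8 among Karim, Fahad.
Karim is living and takes 1/8.
Fahad is living and takes 1/8.
Hanan predeceased; the 1/4 allotted to Hanan's branch passes to Hanan's issue by representation.
The 1/4 is divided into 4 equal shares of 1/16 among Hamid, Farouk, Layth, Nabil.
Hamid is living and takes 1/16.
Farouk is living and takes 1/16.
Layth is living and takes 1/16.
Nabil is living and takes 1/16.
Tariq is living and takes 1/4.
Widad is living and takes 1/4.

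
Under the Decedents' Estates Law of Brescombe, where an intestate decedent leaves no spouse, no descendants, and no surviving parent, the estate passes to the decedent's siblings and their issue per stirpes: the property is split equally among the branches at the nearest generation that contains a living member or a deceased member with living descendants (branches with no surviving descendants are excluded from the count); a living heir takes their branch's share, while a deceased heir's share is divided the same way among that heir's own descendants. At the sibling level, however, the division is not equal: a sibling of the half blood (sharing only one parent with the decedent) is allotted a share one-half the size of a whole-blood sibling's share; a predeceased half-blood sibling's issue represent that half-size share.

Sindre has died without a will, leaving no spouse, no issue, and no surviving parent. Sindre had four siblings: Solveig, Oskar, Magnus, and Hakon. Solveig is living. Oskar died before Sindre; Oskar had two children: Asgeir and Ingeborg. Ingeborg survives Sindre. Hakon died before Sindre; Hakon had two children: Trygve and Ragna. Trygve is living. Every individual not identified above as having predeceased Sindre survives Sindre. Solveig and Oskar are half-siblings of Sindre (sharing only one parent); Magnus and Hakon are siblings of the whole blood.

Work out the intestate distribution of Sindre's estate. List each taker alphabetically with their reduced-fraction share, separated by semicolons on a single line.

No spouse, descendants, or parent survives, so the estate passes to Sindre's siblings per stirpes.
Half-blood siblings count for one-half the weight of whole-blood siblings at the initial division.
Dividing 1 in proportion to weights (total weight 3): Solveig (weight 1/2) → 1/6; Oskar (weight 1/2) → 1/6; Magnus (weight 1) → 1/3; Hakon (weight 1) → 1/3.
Solveig is living and takes 1/6.
Oskar predeceased; the 1/6 allotted to Oskar's branch passes to Oskar's issue by representation.
The 1/6 is divided into 2 equal shares of 1/12 among Asgeir, Ingeborg.
Asgeir is living and takes 1/12.
Ingeborg is living and takes 1/12.
Magnus is living and takes 1/3.
Hakon predeceased; the 1/3 allotted to Hakon's branch passes to Hakon's issue by representation.
The 1/3 is divided into 2 equal shares of 1/6 among Trygve, Ragna.
Trygve is living and takes 1/6.
Ragna is living and takes 1/6.

Asgeir 1/12; Ingeborg 1/12; Magnus 1/3; Ragna 1/6; Solveig 1/6; Trygve 1/6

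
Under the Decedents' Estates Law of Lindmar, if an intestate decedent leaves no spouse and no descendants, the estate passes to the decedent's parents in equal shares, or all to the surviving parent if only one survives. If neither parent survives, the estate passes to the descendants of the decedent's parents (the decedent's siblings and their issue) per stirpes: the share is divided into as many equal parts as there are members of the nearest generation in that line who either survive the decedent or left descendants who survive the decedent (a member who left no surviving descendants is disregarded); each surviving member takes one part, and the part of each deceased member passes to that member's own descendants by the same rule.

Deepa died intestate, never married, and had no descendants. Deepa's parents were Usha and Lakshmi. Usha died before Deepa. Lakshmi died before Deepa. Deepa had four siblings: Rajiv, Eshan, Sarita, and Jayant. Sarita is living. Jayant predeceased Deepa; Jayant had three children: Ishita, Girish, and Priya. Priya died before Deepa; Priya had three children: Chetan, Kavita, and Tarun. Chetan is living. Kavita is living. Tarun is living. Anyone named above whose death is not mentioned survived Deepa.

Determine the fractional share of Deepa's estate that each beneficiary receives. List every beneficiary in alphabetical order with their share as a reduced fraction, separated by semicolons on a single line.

Chetan 1/36; Eshan 1/4; Girish 1/12; Ishita 1/12; Kavita 1/36; Rajiv 1/4; Sarita 1/4; Tarun 1/36

Neither parent survives and there are no descendants, so the estate passes to Deepa's siblings and their issue per stirpes.
The estate is divided into 4 equal shares of 1/4 among Rajiv, Eshan, Sarita, Jayant.
Rajiv is living and takes 1/4.
Eshan is living and takes 1/4.
Sarita is living and takes 1/4.
Jayant predeceased; the 1/4 allotted to Jayant's branch passes to Jayant's issue by representation.
The 1/4 is divided into 3 equal shares of 1/12 among Ishita, Girish, Priya.
Ishita is living and takes 1/12.
Girish is living and takes 1/12.
Priya predeceased; the 1/12 allotted to Priya's branch passes to Priya's issue by representation.
The 1/12 is divided into 3 equal shares of 1/36 among Chetan, Kavita, Tarun.
Chetan is living and takes 1/36.
Kavita is living and takes 1/36.
Tarun is living and takes 1/36.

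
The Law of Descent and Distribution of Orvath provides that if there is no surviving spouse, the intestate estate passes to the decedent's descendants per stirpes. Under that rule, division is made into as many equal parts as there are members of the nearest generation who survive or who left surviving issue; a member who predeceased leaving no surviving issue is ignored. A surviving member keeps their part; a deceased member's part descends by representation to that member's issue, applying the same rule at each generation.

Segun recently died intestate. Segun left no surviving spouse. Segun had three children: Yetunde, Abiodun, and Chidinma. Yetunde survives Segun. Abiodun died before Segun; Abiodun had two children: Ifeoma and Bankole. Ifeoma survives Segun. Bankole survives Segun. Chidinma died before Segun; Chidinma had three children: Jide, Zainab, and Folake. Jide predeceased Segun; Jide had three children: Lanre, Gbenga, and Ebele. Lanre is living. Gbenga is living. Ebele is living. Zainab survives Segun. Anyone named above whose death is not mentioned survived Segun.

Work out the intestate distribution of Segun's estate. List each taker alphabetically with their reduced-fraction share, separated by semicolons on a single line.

There is no surviving spouse, so the entire estate passes to Segun's descendants per stirpes.
The estate is divided into 3 equal shares of 1/3 among Yetunde, Abiodun, Chidinma.
Yetunde is living and takes 1/3.
Abiodun predeceased; the 1/3 allotted to Abiodun's branch passes to Abiodun's issue by representation.
The 1/3 is divided into 2 equal shares of 1/6 among Ifeoma, Bankole.
Ifeoma is living and takes 1/6.
Bankole is living and takes 1/6.
Chidinma predeceased; the 1/3 allotted to Chidinma's branch passes to Chidinma's issue by representation.
The 1/3 is divided into 3 equal shares of 1/9 among Jide, Zainab, Folake.
Jide predeceased; the 1/9 allotted to Jide's branch passes to Jide's issue by representation.
The 1/9 is divided into 3 equal shares of 1/27 among Lanre, Gbenga, Ebele.
Lanre is living and takes 1/27.
Gbenga is living and takes 1/27.
Ebele is living and takes 1/27.
Zainab is living and takes 1/9.
Folake is living and takes 1/9.

Bankole 1/6; Ebele 1/27; Folake 1/9; Gbenga 1/27; Ifeoma 1/6; Lanre 1/27; Yetunde 1/3; Zainab 1/9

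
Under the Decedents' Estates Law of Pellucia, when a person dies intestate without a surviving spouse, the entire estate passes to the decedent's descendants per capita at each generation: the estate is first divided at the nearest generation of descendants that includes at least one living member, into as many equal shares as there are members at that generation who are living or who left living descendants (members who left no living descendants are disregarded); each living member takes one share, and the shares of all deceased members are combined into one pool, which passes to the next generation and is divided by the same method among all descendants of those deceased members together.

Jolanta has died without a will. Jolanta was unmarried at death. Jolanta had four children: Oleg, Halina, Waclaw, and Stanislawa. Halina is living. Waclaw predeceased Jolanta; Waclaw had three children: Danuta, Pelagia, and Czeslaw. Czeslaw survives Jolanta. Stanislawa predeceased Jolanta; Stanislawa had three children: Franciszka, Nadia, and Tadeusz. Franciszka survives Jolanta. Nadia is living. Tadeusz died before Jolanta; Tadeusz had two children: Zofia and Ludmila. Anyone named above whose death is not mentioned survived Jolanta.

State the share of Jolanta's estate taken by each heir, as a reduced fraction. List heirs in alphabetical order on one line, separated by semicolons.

There is no surviving spouse, so the entire estate passes to Jolanta's descendants per capita at each generation.
At generation 1 (Oleg, Halina, Waclaw, Stanislawa) there are 4 shares of (1)/4 = 1/4 each.
Living: Oleg and Halina — each takes 1/4.
Deceased: Waclaw and Stanislawa. Their combined 1/2 is pooled and carried to generation 2.
At generation 2 (Danuta, Pelagia, Czeslaw, Franciszka, Nadia, Tadeusz) there are 6 shares of (1/2)/6 = 1/12 each.
Living: Danuta, Pelagia, Czeslaw, Franciszka, and Nadia — each takes 1/12.
Deceased: Tadeusz. That 1/12 share is carried to generation 3.
At generation 3 (Zofia, Ludmila) there are 2 shares of (1/12)/2 = 1/24 each.
Living: Zofia and Ludmila — each takes 1/24.

Czeslaw 1/12; Danuta 1/12; Franciszka 1/12; Halina 1/4; Ludmila 1/24; Nadia 1/12; Oleg 1/4; Pelagia 1/12; Zofia 1/24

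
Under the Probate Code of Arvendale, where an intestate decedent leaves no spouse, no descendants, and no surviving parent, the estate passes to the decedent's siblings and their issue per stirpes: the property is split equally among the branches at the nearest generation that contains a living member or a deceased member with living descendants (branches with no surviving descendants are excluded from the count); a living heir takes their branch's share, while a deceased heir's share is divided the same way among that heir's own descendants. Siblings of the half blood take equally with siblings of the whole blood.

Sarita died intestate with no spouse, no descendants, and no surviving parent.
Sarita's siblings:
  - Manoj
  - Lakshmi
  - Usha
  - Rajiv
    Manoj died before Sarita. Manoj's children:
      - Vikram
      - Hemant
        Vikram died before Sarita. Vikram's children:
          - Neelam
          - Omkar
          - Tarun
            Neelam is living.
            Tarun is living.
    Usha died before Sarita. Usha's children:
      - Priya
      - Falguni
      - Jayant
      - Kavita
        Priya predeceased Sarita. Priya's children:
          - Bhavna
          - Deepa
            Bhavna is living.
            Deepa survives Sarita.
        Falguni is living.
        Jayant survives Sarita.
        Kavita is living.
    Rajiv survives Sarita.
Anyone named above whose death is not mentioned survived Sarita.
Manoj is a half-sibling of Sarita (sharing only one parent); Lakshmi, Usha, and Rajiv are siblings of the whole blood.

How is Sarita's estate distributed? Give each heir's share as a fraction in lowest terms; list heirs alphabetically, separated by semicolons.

No spouse, descendants, or parent survives, so the estate passes to Sarita's siblings per stirpes.
Half-blood and whole-blood siblings take equally under the stated rule.
The estate is divided into 4 equal shares of 1/4 among Manoj, Lakshmi, Usha, Rajiv.
Manoj predeceased; the 1/4 allotted to Manoj's branch passes to Manoj's issue by representation.
The 1/4 is divided into 2 equal shares of 1/8 among Vikram, Hemant.
Vikram predeceased; the 1/8 allotted to Vikram's branch passes to Vikram's issue by representation.
The 1/8 is divided into 3 equal shares of 1/24 among Neelam, Omkar, Tarun.
Neelam is living and takes 1/24.
Omkar is living and takes 1/24.
Tarun is living and takes 1/24.
Hemant is living and takes 1/8.
Lakshmi is living and takes 1/4.
Usha predeceased; the 1/4 allotted to Usha's branch passes to Usha's issue by representation.
The 1/4 is divided into 4 equal shares of 1/16 among Priya, Falguni, Jayant, Kavita.
Priya predeceased; the 1/16 allotted to Priya's branch passes to Priya's issue by representation.
The 1/16 is divided into 2 equal shares of 1/32 among Bhavna, Deepa.
Bhavna is living and takes 1/32.
Deepa is living and takes 1/32.
Falguni is living and takes 1/16.
Jayant is living and takes 1/16.
Kavita is living and takes 1/16.
Rajiv is living and takes 1/4.

Bhavna 1/32; Deepa 1/32; Falguni 1/16; Hemant 1/8; Jayant 1/16; Kavita 1/16; Lakshmi 1/4; Neelam 1/24; Omkar 1/24; Rajiv 1/4; Tarun 1/24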